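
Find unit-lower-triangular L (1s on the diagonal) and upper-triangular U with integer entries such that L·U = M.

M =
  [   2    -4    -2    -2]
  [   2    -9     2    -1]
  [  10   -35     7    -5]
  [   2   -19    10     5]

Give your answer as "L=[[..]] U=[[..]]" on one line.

  r1 -= 1·r0 → [0,-5,4,1]
  r2 -= 5·r0 → [0,-15,17,5]
  r3 -= 1·r0 → [0,-15,12,7]
  r2 -= 3·r1 → [0,0,5,2]
  r3 -= 3·r1 → [0,0,0,4]
  r3 -= 0·r2 → [0,0,0,4]

L=[[1,0,0,0],[1,1,0,0],[5,3,1,0],[1,3,0,1]] U=[[2,-4,-2,-2],[0,-5,4,1],[0,0,5,2],[0,0,0,4]]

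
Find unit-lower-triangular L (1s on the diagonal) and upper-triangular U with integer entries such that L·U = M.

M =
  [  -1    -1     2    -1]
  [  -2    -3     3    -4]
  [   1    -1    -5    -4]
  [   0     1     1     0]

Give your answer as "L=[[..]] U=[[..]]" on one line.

  R1 -= 2·R0 → [0,-1,-1,-2]
  R2 -= -1·R0 → [0,-2,-3,-5]
  R3 -= 0·R0 → [0,1,1,0]
  R2 -= 2·R1 → [0,0,-1,-1]
  R3 -= -1·R1 → [0,0,0,-2]
  R3 -= 0·R2 → [0,0,0,-2]

L=[[1,0,0,0],[2,1,0,0],[-1,2,1,0],[0,-1,0,1]] U=[[-1,-1,2,-1],[0,-1,-1,-2],[0,0,-1,-1],[0,0,0,-2]]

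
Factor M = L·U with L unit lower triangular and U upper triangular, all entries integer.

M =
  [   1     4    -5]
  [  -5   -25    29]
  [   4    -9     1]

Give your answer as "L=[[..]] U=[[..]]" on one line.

  row1 -= -5·row0 → [0,-5,4]
  row2 -= 4·row0 → [0,-25,21]
  row2 -= 5·row1 → [0,0,1]

L=[[1,0,0],[-5,1,0],[4,5,1]] U=[[1,4,-5],[0,-5,4],[0,0,1]]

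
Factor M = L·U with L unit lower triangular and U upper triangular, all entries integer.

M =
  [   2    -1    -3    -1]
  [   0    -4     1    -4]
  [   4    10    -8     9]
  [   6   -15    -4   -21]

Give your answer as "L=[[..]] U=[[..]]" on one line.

L=[[1,0,0,0],[0,1,0,0],[2,-3,1,0],[3,3,2,1]] U=[[2,-1,-3,-1],[0,-4,1,-4],[0,0,1,-1],[0,0,0,-4]]

  r1 -= 0·r0 → [0,-4,1,-4]
  r2 -= 2·r0 → [0,12,-2,11]
  r3 -= 3·r0 → [0,-12,5,-18]
  r2 -= -3·r1 → [0,0,1,-1]
  r3 -= 3·r1 → [0,0,2,-6]
  r3 -= 2·r2 → [0,0,0,-4]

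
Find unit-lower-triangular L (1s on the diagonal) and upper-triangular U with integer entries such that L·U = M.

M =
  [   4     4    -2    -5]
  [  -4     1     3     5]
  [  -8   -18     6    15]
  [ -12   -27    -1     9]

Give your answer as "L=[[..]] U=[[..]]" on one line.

L=[[1,0,0,0],[-1,1,0,0],[-2,-2,1,0],[-3,-3,-1,1]] U=[[4,4,-2,-5],[0,5,1,0],[0,0,4,5],[0,0,0,-1]]

  row1 -= -1·row0 → [0,5,1,0]
  row2 -= -2·row0 → [0,-10,2,5]
  row3 -= -3·row0 → [0,-15,-7,-6]
  row2 -= -2·row1 → [0,0,4,5]
  row3 -= -3·row1 → [0,0,-4,-6]
  row3 -= -1·row2 → [0,0,0,-1]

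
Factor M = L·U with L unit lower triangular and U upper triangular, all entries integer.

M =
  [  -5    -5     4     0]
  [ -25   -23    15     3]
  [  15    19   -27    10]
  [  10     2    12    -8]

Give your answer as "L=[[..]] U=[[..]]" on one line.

  R1 -= 5·R0 → [0,2,-5,3]
  R2 -= -3·R0 → [0,4,-15,10]
  R3 -= -2·R0 → [0,-8,20,-8]
  R2 -= 2·R1 → [0,0,-5,4]
  R3 -= -4·R1 → [0,0,0,4]
  R3 -= 0·R2 → [0,0,0,4]

L=[[1,0,0,0],[5,1,0,0],[-3,2,1,0],[-2,-4,0,1]] U=[[-5,-5,4,0],[0,2,-5,3],[0,0,-5,4],[0,0,0,4]]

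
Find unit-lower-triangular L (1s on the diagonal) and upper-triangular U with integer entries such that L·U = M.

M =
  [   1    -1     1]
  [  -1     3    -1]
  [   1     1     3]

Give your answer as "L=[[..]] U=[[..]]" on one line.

L=[[1,0,0],[-1,1,0],[1,1,1]] U=[[1,-1,1],[0,2,0],[0,0,2]]

  r1 -= -1·r0 → [0,2,0]
  r2 -= 1·r0 → [0,2,2]
  r2 -= 1·r1 → [0,0,2]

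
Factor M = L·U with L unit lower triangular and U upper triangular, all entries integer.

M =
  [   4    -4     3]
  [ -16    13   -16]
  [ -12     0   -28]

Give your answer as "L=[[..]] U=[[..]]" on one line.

L=[[1,0,0],[-4,1,0],[-3,4,1]] U=[[4,-4,3],[0,-3,-4],[0,0,-3]]

  row1 -= -4·row0 → [0,-3,-4]
  row2 -= -3·row0 → [0,-12,-19]
  row2 -= 4·row1 → [0,0,-3]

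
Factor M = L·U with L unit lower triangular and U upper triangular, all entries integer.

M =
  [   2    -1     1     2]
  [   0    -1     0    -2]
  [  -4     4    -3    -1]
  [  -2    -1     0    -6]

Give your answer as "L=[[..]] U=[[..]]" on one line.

  r1 -= 0·r0 → [0,-1,0,-2]
  r2 -= -2·r0 → [0,2,-1,3]
  r3 -= -1·r0 → [0,-2,1,-4]
  r2 -= -2·r1 → [0,0,-1,-1]
  r3 -= 2·r1 → [0,0,1,0]
  r3 -= -1·r2 → [0,0,0,-1]

L=[[1,0,0,0],[0,1,0,0],[-2,-2,1,0],[-1,2,-1,1]] U=[[2,-1,1,2],[0,-1,0,-2],[0,0,-1,-1],[0,0,0,-1]]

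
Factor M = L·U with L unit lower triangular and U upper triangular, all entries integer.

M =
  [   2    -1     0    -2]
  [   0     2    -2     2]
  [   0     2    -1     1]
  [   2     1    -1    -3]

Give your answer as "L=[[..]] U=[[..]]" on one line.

  row1 -= 0·row0 → [0,2,-2,2]
  row2 -= 0·row0 → [0,2,-1,1]
  row3 -= 1·row0 → [0,2,-1,-1]
  row2 -= 1·row1 → [0,0,1,-1]
  row3 -= 1·row1 → [0,0,1,-3]
  row3 -= 1·row2 → [0,0,0,-2]

L=[[1,0,0,0],[0,1,0,0],[0,1,1,0],[1,1,1,1]] U=[[2,-1,0,-2],[0,2,-2,2],[0,0,1,-1],[0,0,0,-2]]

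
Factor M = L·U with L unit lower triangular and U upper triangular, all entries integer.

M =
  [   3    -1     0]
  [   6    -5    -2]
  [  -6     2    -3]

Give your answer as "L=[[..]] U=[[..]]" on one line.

L=[[1,0,0],[2,1,0],[-2,0,1]] U=[[3,-1,0],[0,-3,-2],[0,0,-3]]

  r1 -= 2·r0 → [0,-3,-2]
  r2 -= -2·r0 → [0,0,-3]
  r2 -= 0·r1 → [0,0,-3]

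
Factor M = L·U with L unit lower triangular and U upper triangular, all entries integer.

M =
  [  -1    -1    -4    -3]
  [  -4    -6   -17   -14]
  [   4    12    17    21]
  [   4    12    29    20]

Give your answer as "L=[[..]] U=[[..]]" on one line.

  r1 -= 4·r0 → [0,-2,-1,-2]
  r2 -= -4·r0 → [0,8,1,9]
  r3 -= -4·r0 → [0,8,13,8]
  r2 -= -4·r1 → [0,0,-3,1]
  r3 -= -4·r1 → [0,0,9,0]
  r3 -= -3·r2 → [0,0,0,3]

L=[[1,0,0,0],[4,1,0,0],[-4,-4,1,0],[-4,-4,-3,1]] U=[[-1,-1,-4,-3],[0,-2,-1,-2],[0,0,-3,1],[0,0,0,3]]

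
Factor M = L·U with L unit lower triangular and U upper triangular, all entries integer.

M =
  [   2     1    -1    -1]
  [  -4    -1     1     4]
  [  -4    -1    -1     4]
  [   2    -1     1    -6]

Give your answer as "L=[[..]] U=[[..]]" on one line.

L=[[1,0,0,0],[-2,1,0,0],[-2,1,1,0],[1,-2,0,1]] U=[[2,1,-1,-1],[0,1,-1,2],[0,0,-2,0],[0,0,0,-1]]

  row1 -= -2·row0 → [0,1,-1,2]
  row2 -= -2·row0 → [0,1,-3,2]
  row3 -= 1·row0 → [0,-2,2,-5]
  row2 -= 1·row1 → [0,0,-2,0]
  row3 -= -2·row1 → [0,0,0,-1]
  row3 -= 0·row2 → [0,0,0,-1]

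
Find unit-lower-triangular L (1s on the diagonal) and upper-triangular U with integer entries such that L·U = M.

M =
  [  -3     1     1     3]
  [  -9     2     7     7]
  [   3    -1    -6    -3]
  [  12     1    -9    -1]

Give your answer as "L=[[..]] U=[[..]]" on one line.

  row1 -= 3·row0 → [0,-1,4,-2]
  row2 -= -1·row0 → [0,0,-5,0]
  row3 -= -4·row0 → [0,5,-5,11]
  row2 -= 0·row1 → [0,0,-5,0]
  row3 -= -5·row1 → [0,0,15,1]
  row3 -= -3·row2 → [0,0,0,1]

L=[[1,0,0,0],[3,1,0,0],[-1,0,1,0],[-4,-5,-3,1]] U=[[-3,1,1,3],[0,-1,4,-2],[0,0,-5,0],[0,0,0,1]]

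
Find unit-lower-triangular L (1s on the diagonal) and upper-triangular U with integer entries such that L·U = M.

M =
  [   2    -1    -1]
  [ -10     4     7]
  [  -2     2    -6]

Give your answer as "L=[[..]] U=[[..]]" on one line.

L=[[1,0,0],[-5,1,0],[-1,-1,1]] U=[[2,-1,-1],[0,-1,2],[0,0,-5]]

  R1 -= -5·R0 → [0,-1,2]
  R2 -= -1·R0 → [0,1,-7]
  R2 -= -1·R1 → [0,0,-5]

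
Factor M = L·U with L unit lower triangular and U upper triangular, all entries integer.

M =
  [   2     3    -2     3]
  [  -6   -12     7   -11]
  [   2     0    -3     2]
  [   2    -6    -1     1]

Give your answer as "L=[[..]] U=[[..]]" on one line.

L=[[1,0,0,0],[-3,1,0,0],[1,1,1,0],[1,3,1,1]] U=[[2,3,-2,3],[0,-3,1,-2],[0,0,-2,1],[0,0,0,3]]

  R1 -= -3·R0 → [0,-3,1,-2]
  R2 -= 1·R0 → [0,-3,-1,-1]
  R3 -= 1·R0 → [0,-9,1,-2]
  R2 -= 1·R1 → [0,0,-2,1]
  R3 -= 3·R1 → [0,0,-2,4]
  R3 -= 1·R2 → [0,0,0,3]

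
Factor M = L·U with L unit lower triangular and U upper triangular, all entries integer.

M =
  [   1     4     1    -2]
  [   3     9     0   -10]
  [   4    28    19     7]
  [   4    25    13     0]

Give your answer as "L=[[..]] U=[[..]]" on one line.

L=[[1,0,0,0],[3,1,0,0],[4,-4,1,0],[4,-3,0,1]] U=[[1,4,1,-2],[0,-3,-3,-4],[0,0,3,-1],[0,0,0,-4]]

  row1 -= 3·row0 → [0,-3,-3,-4]
  row2 -= 4·row0 → [0,12,15,15]
  row3 -= 4·row0 → [0,9,9,8]
  row2 -= -4·row1 → [0,0,3,-1]
  row3 -= -3·row1 → [0,0,0,-4]
  row3 -= 0·row2 → [0,0,0,-4]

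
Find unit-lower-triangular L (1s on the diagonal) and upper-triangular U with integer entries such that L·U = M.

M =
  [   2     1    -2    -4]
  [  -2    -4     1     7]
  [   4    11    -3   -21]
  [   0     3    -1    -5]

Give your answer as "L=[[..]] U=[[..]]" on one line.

  row1 -= -1·row0 → [0,-3,-1,3]
  row2 -= 2·row0 → [0,9,1,-13]
  row3 -= 0·row0 → [0,3,-1,-5]
  row2 -= -3·row1 → [0,0,-2,-4]
  row3 -= -1·row1 → [0,0,-2,-2]
  row3 -= 1·row2 → [0,0,0,2]

L=[[1,0,0,0],[-1,1,0,0],[2,-3,1,0],[0,-1,1,1]] U=[[2,1,-2,-4],[0,-3,-1,3],[0,0,-2,-4],[0,0,0,2]]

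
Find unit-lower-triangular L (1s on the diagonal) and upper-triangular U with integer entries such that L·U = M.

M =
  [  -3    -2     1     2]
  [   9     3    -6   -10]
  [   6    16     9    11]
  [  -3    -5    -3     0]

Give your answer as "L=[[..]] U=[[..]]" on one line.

L=[[1,0,0,0],[-3,1,0,0],[-2,-4,1,0],[1,1,1,1]] U=[[-3,-2,1,2],[0,-3,-3,-4],[0,0,-1,-1],[0,0,0,3]]

  R1 -= -3·R0 → [0,-3,-3,-4]
  R2 -= -2·R0 → [0,12,11,15]
  R3 -= 1·R0 → [0,-3,-4,-2]
  R2 -= -4·R1 → [0,0,-1,-1]
  R3 -= 1·R1 → [0,0,-1,2]
  R3 -= 1·R2 → [0,0,0,3]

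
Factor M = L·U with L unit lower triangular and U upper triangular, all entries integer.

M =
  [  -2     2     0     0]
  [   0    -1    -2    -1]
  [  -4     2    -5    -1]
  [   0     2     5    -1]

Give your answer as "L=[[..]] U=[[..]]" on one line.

  R1 -= 0·R0 → [0,-1,-2,-1]
  R2 -= 2·R0 → [0,-2,-5,-1]
  R3 -= 0·R0 → [0,2,5,-1]
  R2 -= 2·R1 → [0,0,-1,1]
  R3 -= -2·R1 → [0,0,1,-3]
  R3 -= -1·R2 → [0,0,0,-2]

L=[[1,0,0,0],[0,1,0,0],[2,2,1,0],[0,-2,-1,1]] U=[[-2,2,0,0],[0,-1,-2,-1],[0,0,-1,1],[0,0,0,-2]]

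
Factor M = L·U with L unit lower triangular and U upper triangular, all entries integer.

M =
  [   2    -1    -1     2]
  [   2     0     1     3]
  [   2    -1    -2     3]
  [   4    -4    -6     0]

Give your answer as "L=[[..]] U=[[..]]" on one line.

L=[[1,0,0,0],[1,1,0,0],[1,0,1,0],[2,-2,0,1]] U=[[2,-1,-1,2],[0,1,2,1],[0,0,-1,1],[0,0,0,-2]]

  R1 -= 1·R0 → [0,1,2,1]
  R2 -= 1·R0 → [0,0,-1,1]
  R3 -= 2·R0 → [0,-2,-4,-4]
  R2 -= 0·R1 → [0,0,-1,1]
  R3 -= -2·R1 → [0,0,0,-2]
  R3 -= 0·R2 → [0,0,0,-2]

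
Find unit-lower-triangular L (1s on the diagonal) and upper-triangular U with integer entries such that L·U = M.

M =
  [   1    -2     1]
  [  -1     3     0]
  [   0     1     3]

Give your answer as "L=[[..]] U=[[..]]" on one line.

  R1 -= -1·R0 → [0,1,1]
  R2 -= 0·R0 → [0,1,3]
  R2 -= 1·R1 → [0,0,2]

L=[[1,0,0],[-1,1,0],[0,1,1]] U=[[1,-2,1],[0,1,1],[0,0,2]]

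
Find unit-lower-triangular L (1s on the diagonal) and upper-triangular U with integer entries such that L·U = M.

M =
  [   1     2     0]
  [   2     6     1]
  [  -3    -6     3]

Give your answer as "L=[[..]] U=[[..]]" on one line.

L=[[1,0,0],[2,1,0],[-3,0,1]] U=[[1,2,0],[0,2,1],[0,0,3]]

  r1 -= 2·r0 → [0,2,1]
  r2 -= -3·r0 → [0,0,3]
  r2 -= 0·r1 → [0,0,3]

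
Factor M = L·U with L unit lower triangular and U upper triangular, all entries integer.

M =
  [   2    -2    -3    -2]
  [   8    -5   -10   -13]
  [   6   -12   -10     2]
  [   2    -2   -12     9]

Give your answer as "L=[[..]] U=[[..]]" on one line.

L=[[1,0,0,0],[4,1,0,0],[3,-2,1,0],[1,0,-3,1]] U=[[2,-2,-3,-2],[0,3,2,-5],[0,0,3,-2],[0,0,0,5]]

  R1 -= 4·R0 → [0,3,2,-5]
  R2 -= 3·R0 → [0,-6,-1,8]
  R3 -= 1·R0 → [0,0,-9,11]
  R2 -= -2·R1 → [0,0,3,-2]
  R3 -= 0·R1 → [0,0,-9,11]
  R3 -= -3·R2 → [0,0,0,5]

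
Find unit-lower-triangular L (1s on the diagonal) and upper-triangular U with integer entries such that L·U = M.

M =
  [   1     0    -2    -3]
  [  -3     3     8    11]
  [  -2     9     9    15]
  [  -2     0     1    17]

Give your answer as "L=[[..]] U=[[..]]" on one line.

L=[[1,0,0,0],[-3,1,0,0],[-2,3,1,0],[-2,0,3,1]] U=[[1,0,-2,-3],[0,3,2,2],[0,0,-1,3],[0,0,0,2]]

  r1 -= -3·r0 → [0,3,2,2]
  r2 -= -2·r0 → [0,9,5,9]
  r3 -= -2·r0 → [0,0,-3,11]
  r2 -= 3·r1 → [0,0,-1,3]
  r3 -= 0·r1 → [0,0,-3,11]
  r3 -= 3·r2 → [0,0,0,2]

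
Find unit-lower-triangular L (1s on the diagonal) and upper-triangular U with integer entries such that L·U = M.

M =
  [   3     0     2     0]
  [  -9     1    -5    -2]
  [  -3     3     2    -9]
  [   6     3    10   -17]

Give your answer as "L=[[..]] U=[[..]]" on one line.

  row1 -= -3·row0 → [0,1,1,-2]
  row2 -= -1·row0 → [0,3,4,-9]
  row3 -= 2·row0 → [0,3,6,-17]
  row2 -= 3·row1 → [0,0,1,-3]
  row3 -= 3·row1 → [0,0,3,-11]
  row3 -= 3·row2 → [0,0,0,-2]

L=[[1,0,0,0],[-3,1,0,0],[-1,3,1,0],[2,3,3,1]] U=[[3,0,2,0],[0,1,1,-2],[0,0,1,-3],[0,0,0,-2]]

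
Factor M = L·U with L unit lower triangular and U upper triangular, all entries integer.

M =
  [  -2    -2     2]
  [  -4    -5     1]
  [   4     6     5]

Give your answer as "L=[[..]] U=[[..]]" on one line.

  r1 -= 2·r0 → [0,-1,-3]
  r2 -= -2·r0 → [0,2,9]
  r2 -= -2·r1 → [0,0,3]

L=[[1,0,0],[2,1,0],[-2,-2,1]] U=[[-2,-2,2],[0,-1,-3],[0,0,3]]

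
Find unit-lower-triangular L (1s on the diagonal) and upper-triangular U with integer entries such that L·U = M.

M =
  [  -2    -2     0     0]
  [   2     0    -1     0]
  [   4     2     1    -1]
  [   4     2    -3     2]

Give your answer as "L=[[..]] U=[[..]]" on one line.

  r1 -= -1·r0 → [0,-2,-1,0]
  r2 -= -2·r0 → [0,-2,1,-1]
  r3 -= -2·r0 → [0,-2,-3,2]
  r2 -= 1·r1 → [0,0,2,-1]
  r3 -= 1·r1 → [0,0,-2,2]
  r3 -= -1·r2 → [0,0,0,1]

L=[[1,0,0,0],[-1,1,0,0],[-2,1,1,0],[-2,1,-1,1]] U=[[-2,-2,0,0],[0,-2,-1,0],[0,0,2,-1],[0,0,0,1]]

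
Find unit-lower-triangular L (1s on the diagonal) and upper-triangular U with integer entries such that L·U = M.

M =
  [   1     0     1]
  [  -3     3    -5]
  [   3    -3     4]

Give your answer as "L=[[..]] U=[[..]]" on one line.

  row1 -= -3·row0 → [0,3,-2]
  row2 -= 3·row0 → [0,-3,1]
  row2 -= -1·row1 → [0,0,-1]

L=[[1,0,0],[-3,1,0],[3,-1,1]] U=[[1,0,1],[0,3,-2],[0,0,-1]]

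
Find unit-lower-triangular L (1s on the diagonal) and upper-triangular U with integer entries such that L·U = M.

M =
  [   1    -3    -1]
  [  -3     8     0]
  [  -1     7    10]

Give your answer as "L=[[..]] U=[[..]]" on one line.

L=[[1,0,0],[-3,1,0],[-1,-4,1]] U=[[1,-3,-1],[0,-1,-3],[0,0,-3]]

  R1 -= -3·R0 → [0,-1,-3]
  R2 -= -1·R0 → [0,4,9]
  R2 -= -4·R1 → [0,0,-3]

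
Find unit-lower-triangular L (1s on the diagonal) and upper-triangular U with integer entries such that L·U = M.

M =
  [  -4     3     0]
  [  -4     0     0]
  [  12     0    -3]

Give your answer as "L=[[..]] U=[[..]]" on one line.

L=[[1,0,0],[1,1,0],[-3,-3,1]] U=[[-4,3,0],[0,-3,0],[0,0,-3]]

  row1 -= 1·row0 → [0,-3,0]
  row2 -= -3·row0 → [0,9,-3]
  row2 -= -3·row1 → [0,0,-3]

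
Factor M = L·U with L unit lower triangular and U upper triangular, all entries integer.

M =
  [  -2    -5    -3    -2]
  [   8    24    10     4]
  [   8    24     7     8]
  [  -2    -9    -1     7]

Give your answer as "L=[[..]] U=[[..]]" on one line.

  R1 -= -4·R0 → [0,4,-2,-4]
  R2 -= -4·R0 → [0,4,-5,0]
  R3 -= 1·R0 → [0,-4,2,9]
  R2 -= 1·R1 → [0,0,-3,4]
  R3 -= -1·R1 → [0,0,0,5]
  R3 -= 0·R2 → [0,0,0,5]

L=[[1,0,0,0],[-4,1,0,0],[-4,1,1,0],[1,-1,0,1]] U=[[-2,-5,-3,-2],[0,4,-2,-4],[0,0,-3,4],[0,0,0,5]]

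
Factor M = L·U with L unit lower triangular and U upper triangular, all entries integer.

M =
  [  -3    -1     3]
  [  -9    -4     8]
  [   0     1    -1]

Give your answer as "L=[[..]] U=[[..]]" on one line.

  row1 -= 3·row0 → [0,-1,-1]
  row2 -= 0·row0 → [0,1,-1]
  row2 -= -1·row1 → [0,0,-2]

L=[[1,0,0],[3,1,0],[0,-1,1]] U=[[-3,-1,3],[0,-1,-1],[0,0,-2]]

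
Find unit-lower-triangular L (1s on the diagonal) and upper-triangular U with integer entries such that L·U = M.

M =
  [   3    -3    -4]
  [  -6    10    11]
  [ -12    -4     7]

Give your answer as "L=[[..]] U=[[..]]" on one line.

L=[[1,0,0],[-2,1,0],[-4,-4,1]] U=[[3,-3,-4],[0,4,3],[0,0,3]]

  R1 -= -2·R0 → [0,4,3]
  R2 -= -4·R0 → [0,-16,-9]
  R2 -= -4·R1 → [0,0,3]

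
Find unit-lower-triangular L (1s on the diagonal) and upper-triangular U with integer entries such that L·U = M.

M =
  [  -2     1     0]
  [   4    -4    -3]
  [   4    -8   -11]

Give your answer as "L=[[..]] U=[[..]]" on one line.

  r1 -= -2·r0 → [0,-2,-3]
  r2 -= -2·r0 → [0,-6,-11]
  r2 -= 3·r1 → [0,0,-2]

L=[[1,0,0],[-2,1,0],[-2,3,1]] U=[[-2,1,0],[0,-2,-3],[0,0,-2]]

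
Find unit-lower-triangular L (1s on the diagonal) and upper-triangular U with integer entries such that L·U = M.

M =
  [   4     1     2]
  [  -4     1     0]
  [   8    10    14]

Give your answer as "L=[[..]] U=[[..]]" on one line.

L=[[1,0,0],[-1,1,0],[2,4,1]] U=[[4,1,2],[0,2,2],[0,0,2]]

  R1 -= -1·R0 → [0,2,2]
  R2 -= 2·R0 → [0,8,10]
  R2 -= 4·R1 → [0,0,2]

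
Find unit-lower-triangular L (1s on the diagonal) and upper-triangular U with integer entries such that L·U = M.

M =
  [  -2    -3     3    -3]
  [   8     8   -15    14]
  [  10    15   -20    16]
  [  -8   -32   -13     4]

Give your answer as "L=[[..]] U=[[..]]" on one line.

L=[[1,0,0,0],[-4,1,0,0],[-5,0,1,0],[4,5,2,1]] U=[[-2,-3,3,-3],[0,-4,-3,2],[0,0,-5,1],[0,0,0,4]]

  r1 -= -4·r0 → [0,-4,-3,2]
  r2 -= -5·r0 → [0,0,-5,1]
  r3 -= 4·r0 → [0,-20,-25,16]
  r2 -= 0·r1 → [0,0,-5,1]
  r3 -= 5·r1 → [0,0,-10,6]
  r3 -= 2·r2 → [0,0,0,4]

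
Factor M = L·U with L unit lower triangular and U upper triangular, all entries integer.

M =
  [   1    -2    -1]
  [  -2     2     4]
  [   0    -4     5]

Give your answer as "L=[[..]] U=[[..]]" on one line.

L=[[1,0,0],[-2,1,0],[0,2,1]] U=[[1,-2,-1],[0,-2,2],[0,0,1]]

  R1 -= -2·R0 → [0,-2,2]
  R2 -= 0·R0 → [0,-4,5]
  R2 -= 2·R1 → [0,0,1]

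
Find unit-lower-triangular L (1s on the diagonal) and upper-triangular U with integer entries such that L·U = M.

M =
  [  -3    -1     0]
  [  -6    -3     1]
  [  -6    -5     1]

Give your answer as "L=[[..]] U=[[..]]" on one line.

  R1 -= 2·R0 → [0,-1,1]
  R2 -= 2·R0 → [0,-3,1]
  R2 -= 3·R1 → [0,0,-2]

L=[[1,0,0],[2,1,0],[2,3,1]] U=[[-3,-1,0],[0,-1,1],[0,0,-2]]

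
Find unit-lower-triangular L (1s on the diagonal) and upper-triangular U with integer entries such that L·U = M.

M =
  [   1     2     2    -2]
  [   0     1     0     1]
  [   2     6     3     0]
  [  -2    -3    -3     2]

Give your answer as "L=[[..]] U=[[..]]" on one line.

  r1 -= 0·r0 → [0,1,0,1]
  r2 -= 2·r0 → [0,2,-1,4]
  r3 -= -2·r0 → [0,1,1,-2]
  r2 -= 2·r1 → [0,0,-1,2]
  r3 -= 1·r1 → [0,0,1,-3]
  r3 -= -1·r2 → [0,0,0,-1]

L=[[1,0,0,0],[0,1,0,0],[2,2,1,0],[-2,1,-1,1]] U=[[1,2,2,-2],[0,1,0,1],[0,0,-1,2],[0,0,0,-1]]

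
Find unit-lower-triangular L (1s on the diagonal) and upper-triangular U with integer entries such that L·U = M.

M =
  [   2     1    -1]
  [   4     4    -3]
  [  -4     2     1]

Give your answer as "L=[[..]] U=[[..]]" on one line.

L=[[1,0,0],[2,1,0],[-2,2,1]] U=[[2,1,-1],[0,2,-1],[0,0,1]]

  row1 -= 2·row0 → [0,2,-1]
  row2 -= -2·row0 → [0,4,-1]
  row2 -= 2·row1 → [0,0,1]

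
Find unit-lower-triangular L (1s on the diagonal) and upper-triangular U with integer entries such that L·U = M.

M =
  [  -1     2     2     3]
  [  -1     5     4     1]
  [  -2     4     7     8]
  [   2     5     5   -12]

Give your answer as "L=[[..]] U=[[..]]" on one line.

  row1 -= 1·row0 → [0,3,2,-2]
  row2 -= 2·row0 → [0,0,3,2]
  row3 -= -2·row0 → [0,9,9,-6]
  row2 -= 0·row1 → [0,0,3,2]
  row3 -= 3·row1 → [0,0,3,0]
  row3 -= 1·row2 → [0,0,0,-2]

L=[[1,0,0,0],[1,1,0,0],[2,0,1,0],[-2,3,1,1]] U=[[-1,2,2,3],[0,3,2,-2],[0,0,3,2],[0,0,0,-2]]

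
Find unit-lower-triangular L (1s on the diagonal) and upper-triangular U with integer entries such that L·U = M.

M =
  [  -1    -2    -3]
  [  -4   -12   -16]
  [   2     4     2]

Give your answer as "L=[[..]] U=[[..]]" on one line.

L=[[1,0,0],[4,1,0],[-2,0,1]] U=[[-1,-2,-3],[0,-4,-4],[0,0,-4]]

  R1 -= 4·R0 → [0,-4,-4]
  R2 -= -2·R0 → [0,0,-4]
  R2 -= 0·R1 → [0,0,-4]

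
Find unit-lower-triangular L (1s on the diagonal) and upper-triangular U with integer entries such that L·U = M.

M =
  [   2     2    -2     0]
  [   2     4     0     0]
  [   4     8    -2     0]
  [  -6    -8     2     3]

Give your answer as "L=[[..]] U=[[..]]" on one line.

L=[[1,0,0,0],[1,1,0,0],[2,2,1,0],[-3,-1,1,1]] U=[[2,2,-2,0],[0,2,2,0],[0,0,-2,0],[0,0,0,3]]

  r1 -= 1·r0 → [0,2,2,0]
  r2 -= 2·r0 → [0,4,2,0]
  r3 -= -3·r0 → [0,-2,-4,3]
  r2 -= 2·r1 → [0,0,-2,0]
  r3 -= -1·r1 → [0,0,-2,3]
  r3 -= 1·r2 → [0,0,0,3]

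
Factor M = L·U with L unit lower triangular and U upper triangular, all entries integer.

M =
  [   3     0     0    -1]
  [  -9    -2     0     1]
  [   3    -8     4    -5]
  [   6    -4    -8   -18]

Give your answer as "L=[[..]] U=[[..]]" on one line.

  r1 -= -3·r0 → [0,-2,0,-2]
  r2 -= 1·r0 → [0,-8,4,-4]
  r3 -= 2·r0 → [0,-4,-8,-16]
  r2 -= 4·r1 → [0,0,4,4]
  r3 -= 2·r1 → [0,0,-8,-12]
  r3 -= -2·r2 → [0,0,0,-4]

L=[[1,0,0,0],[-3,1,0,0],[1,4,1,0],[2,2,-2,1]] U=[[3,0,0,-1],[0,-2,0,-2],[0,0,4,4],[0,0,0,-4]]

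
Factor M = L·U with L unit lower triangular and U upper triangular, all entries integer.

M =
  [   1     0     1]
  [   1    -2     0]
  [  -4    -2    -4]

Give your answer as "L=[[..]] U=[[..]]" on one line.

L=[[1,0,0],[1,1,0],[-4,1,1]] U=[[1,0,1],[0,-2,-1],[0,0,1]]

  r1 -= 1·r0 → [0,-2,-1]
  r2 -= -4·r0 → [0,-2,0]
  r2 -= 1·r1 → [0,0,1]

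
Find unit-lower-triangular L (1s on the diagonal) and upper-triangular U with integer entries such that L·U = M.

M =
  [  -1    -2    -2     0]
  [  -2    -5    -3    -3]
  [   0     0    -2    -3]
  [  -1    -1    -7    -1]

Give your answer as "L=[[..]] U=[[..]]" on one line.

  R1 -= 2·R0 → [0,-1,1,-3]
  R2 -= 0·R0 → [0,0,-2,-3]
  R3 -= 1·R0 → [0,1,-5,-1]
  R2 -= 0·R1 → [0,0,-2,-3]
  R3 -= -1·R1 → [0,0,-4,-4]
  R3 -= 2·R2 → [0,0,0,2]

L=[[1,0,0,0],[2,1,0,0],[0,0,1,0],[1,-1,2,1]] U=[[-1,-2,-2,0],[0,-1,1,-3],[0,0,-2,-3],[0,0,0,2]]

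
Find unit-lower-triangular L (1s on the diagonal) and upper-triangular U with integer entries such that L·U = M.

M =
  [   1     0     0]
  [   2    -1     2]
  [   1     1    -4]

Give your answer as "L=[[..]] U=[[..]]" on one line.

  r1 -= 2·r0 → [0,-1,2]
  r2 -= 1·r0 → [0,1,-4]
  r2 -= -1·r1 → [0,0,-2]

L=[[1,0,0],[2,1,0],[1,-1,1]] U=[[1,0,0],[0,-1,2],[0,0,-2]]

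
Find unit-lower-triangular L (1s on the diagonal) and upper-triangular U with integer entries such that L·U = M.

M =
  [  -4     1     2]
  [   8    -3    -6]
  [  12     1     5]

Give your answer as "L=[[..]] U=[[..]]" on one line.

  r1 -= -2·r0 → [0,-1,-2]
  r2 -= -3·r0 → [0,4,11]
  r2 -= -4·r1 → [0,0,3]

L=[[1,0,0],[-2,1,0],[-3,-4,1]] U=[[-4,1,2],[0,-1,-2],[0,0,3]]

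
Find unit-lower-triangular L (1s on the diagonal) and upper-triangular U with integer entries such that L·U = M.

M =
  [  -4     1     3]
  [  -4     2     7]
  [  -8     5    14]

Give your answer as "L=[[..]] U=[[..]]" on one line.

  R1 -= 1·R0 → [0,1,4]
  R2 -= 2·R0 → [0,3,8]
  R2 -= 3·R1 → [0,0,-4]

L=[[1,0,0],[1,1,0],[2,3,1]] U=[[-4,1,3],[0,1,4],[0,0,-4]]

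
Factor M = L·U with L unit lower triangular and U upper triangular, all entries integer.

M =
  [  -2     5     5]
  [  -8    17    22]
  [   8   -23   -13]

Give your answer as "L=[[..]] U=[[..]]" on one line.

  r1 -= 4·r0 → [0,-3,2]
  r2 -= -4·r0 → [0,-3,7]
  r2 -= 1·r1 → [0,0,5]

L=[[1,0,0],[4,1,0],[-4,1,1]] U=[[-2,5,5],[0,-3,2],[0,0,5]]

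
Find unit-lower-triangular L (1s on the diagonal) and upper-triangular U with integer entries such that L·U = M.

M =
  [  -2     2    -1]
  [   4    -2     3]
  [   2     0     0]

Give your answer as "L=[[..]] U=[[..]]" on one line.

  row1 -= -2·row0 → [0,2,1]
  row2 -= -1·row0 → [0,2,-1]
  row2 -= 1·row1 → [0,0,-2]

L=[[1,0,0],[-2,1,0],[-1,1,1]] U=[[-2,2,-1],[0,2,1],[0,0,-2]]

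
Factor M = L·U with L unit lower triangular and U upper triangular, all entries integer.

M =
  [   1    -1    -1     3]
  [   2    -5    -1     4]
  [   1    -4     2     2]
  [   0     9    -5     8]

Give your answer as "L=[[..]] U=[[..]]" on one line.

L=[[1,0,0,0],[2,1,0,0],[1,1,1,0],[0,-3,-1,1]] U=[[1,-1,-1,3],[0,-3,1,-2],[0,0,2,1],[0,0,0,3]]

  row1 -= 2·row0 → [0,-3,1,-2]
  row2 -= 1·row0 → [0,-3,3,-1]
  row3 -= 0·row0 → [0,9,-5,8]
  row2 -= 1·row1 → [0,0,2,1]
  row3 -= -3·row1 → [0,0,-2,2]
  row3 -= -1·row2 → [0,0,0,3]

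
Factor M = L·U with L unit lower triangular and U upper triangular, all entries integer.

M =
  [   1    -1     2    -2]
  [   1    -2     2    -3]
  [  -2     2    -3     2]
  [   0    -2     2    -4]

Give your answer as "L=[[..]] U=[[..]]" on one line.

  r1 -= 1·r0 → [0,-1,0,-1]
  r2 -= -2·r0 → [0,0,1,-2]
  r3 -= 0·r0 → [0,-2,2,-4]
  r2 -= 0·r1 → [0,0,1,-2]
  r3 -= 2·r1 → [0,0,2,-2]
  r3 -= 2·r2 → [0,0,0,2]

L=[[1,0,0,0],[1,1,0,0],[-2,0,1,0],[0,2,2,1]] U=[[1,-1,2,-2],[0,-1,0,-1],[0,0,1,-2],[0,0,0,2]]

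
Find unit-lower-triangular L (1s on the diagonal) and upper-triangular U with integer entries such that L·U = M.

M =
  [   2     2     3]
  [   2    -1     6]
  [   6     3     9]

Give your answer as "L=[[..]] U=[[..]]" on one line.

  row1 -= 1·row0 → [0,-3,3]
  row2 -= 3·row0 → [0,-3,0]
  row2 -= 1·row1 → [0,0,-3]

L=[[1,0,0],[1,1,0],[3,1,1]] U=[[2,2,3],[0,-3,3],[0,0,-3]]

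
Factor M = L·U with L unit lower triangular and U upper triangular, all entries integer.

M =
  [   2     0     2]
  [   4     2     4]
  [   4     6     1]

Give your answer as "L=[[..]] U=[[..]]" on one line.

  r1 -= 2·r0 → [0,2,0]
  r2 -= 2·r0 → [0,6,-3]
  r2 -= 3·r1 → [0,0,-3]

L=[[1,0,0],[2,1,0],[2,3,1]] U=[[2,0,2],[0,2,0],[0,0,-3]]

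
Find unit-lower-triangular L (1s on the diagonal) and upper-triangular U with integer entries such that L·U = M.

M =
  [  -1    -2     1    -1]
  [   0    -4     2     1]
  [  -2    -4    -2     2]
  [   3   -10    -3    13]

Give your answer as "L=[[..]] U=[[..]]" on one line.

L=[[1,0,0,0],[0,1,0,0],[2,0,1,0],[-3,4,2,1]] U=[[-1,-2,1,-1],[0,-4,2,1],[0,0,-4,4],[0,0,0,-2]]

  row1 -= 0·row0 → [0,-4,2,1]
  row2 -= 2·row0 → [0,0,-4,4]
  row3 -= -3·row0 → [0,-16,0,10]
  row2 -= 0·row1 → [0,0,-4,4]
  row3 -= 4·row1 → [0,0,-8,6]
  row3 -= 2·row2 → [0,0,0,-2]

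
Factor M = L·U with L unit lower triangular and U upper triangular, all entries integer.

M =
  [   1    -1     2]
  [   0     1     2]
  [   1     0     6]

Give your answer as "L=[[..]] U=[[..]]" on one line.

L=[[1,0,0],[0,1,0],[1,1,1]] U=[[1,-1,2],[0,1,2],[0,0,2]]

  R1 -= 0·R0 → [0,1,2]
  R2 -= 1·R0 → [0,1,4]
  R2 -= 1·R1 → [0,0,2]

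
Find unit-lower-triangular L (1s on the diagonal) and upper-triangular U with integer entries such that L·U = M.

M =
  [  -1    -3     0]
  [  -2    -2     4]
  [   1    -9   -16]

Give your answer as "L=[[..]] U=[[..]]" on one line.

  R1 -= 2·R0 → [0,4,4]
  R2 -= -1·R0 → [0,-12,-16]
  R2 -= -3·R1 → [0,0,-4]

L=[[1,0,0],[2,1,0],[-1,-3,1]] U=[[-1,-3,0],[0,4,4],[0,0,-4]]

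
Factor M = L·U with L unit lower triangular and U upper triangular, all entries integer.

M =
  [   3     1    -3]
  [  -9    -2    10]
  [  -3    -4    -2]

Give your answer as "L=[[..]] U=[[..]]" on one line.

L=[[1,0,0],[-3,1,0],[-1,-3,1]] U=[[3,1,-3],[0,1,1],[0,0,-2]]

  r1 -= -3·r0 → [0,1,1]
  r2 -= -1·r0 → [0,-3,-5]
  r2 -= -3·r1 → [0,0,-2]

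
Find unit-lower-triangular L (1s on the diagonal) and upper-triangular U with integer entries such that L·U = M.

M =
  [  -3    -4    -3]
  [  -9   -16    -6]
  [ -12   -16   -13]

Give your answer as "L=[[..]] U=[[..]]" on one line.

  R1 -= 3·R0 → [0,-4,3]
  R2 -= 4·R0 → [0,0,-1]
  R2 -= 0·R1 → [0,0,-1]

L=[[1,0,0],[3,1,0],[4,0,1]] U=[[-3,-4,-3],[0,-4,3],[0,0,-1]]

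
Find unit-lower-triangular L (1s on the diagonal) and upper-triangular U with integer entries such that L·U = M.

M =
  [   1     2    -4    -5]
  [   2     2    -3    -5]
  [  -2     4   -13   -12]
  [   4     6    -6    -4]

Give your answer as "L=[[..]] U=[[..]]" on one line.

  row1 -= 2·row0 → [0,-2,5,5]
  row2 -= -2·row0 → [0,8,-21,-22]
  row3 -= 4·row0 → [0,-2,10,16]
  row2 -= -4·row1 → [0,0,-1,-2]
  row3 -= 1·row1 → [0,0,5,11]
  row3 -= -5·row2 → [0,0,0,1]

L=[[1,0,0,0],[2,1,0,0],[-2,-4,1,0],[4,1,-5,1]] U=[[1,2,-4,-5],[0,-2,5,5],[0,0,-1,-2],[0,0,0,1]]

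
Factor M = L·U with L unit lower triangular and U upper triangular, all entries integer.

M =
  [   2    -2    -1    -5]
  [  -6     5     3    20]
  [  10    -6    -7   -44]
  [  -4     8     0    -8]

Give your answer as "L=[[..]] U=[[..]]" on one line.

L=[[1,0,0,0],[-3,1,0,0],[5,-4,1,0],[-2,-4,1,1]] U=[[2,-2,-1,-5],[0,-1,0,5],[0,0,-2,1],[0,0,0,1]]

  row1 -= -3·row0 → [0,-1,0,5]
  row2 -= 5·row0 → [0,4,-2,-19]
  row3 -= -2·row0 → [0,4,-2,-18]
  row2 -= -4·row1 → [0,0,-2,1]
  row3 -= -4·row1 → [0,0,-2,2]
  row3 -= 1·row2 → [0,0,0,1]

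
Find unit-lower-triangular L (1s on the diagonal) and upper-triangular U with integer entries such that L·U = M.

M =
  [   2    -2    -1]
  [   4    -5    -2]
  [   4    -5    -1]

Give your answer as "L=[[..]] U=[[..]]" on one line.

L=[[1,0,0],[2,1,0],[2,1,1]] U=[[2,-2,-1],[0,-1,0],[0,0,1]]

  row1 -= 2·row0 → [0,-1,0]
  row2 -= 2·row0 → [0,-1,1]
  row2 -= 1·row1 → [0,0,1]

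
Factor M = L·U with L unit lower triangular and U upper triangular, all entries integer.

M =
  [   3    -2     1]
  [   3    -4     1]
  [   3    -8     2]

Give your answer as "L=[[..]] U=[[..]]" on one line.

L=[[1,0,0],[1,1,0],[1,3,1]] U=[[3,-2,1],[0,-2,0],[0,0,1]]

  R1 -= 1·R0 → [0,-2,0]
  R2 -= 1·R0 → [0,-6,1]
  R2 -= 3·R1 → [0,0,1]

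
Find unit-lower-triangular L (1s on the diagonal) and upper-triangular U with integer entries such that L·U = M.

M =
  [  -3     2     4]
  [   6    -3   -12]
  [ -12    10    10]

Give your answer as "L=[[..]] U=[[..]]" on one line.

L=[[1,0,0],[-2,1,0],[4,2,1]] U=[[-3,2,4],[0,1,-4],[0,0,2]]

  row1 -= -2·row0 → [0,1,-4]
  row2 -= 4·row0 → [0,2,-6]
  row2 -= 2·row1 → [0,0,2]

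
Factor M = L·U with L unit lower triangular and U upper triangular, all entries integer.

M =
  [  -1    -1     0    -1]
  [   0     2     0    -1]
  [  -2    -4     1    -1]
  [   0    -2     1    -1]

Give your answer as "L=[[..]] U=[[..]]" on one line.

L=[[1,0,0,0],[0,1,0,0],[2,-1,1,0],[0,-1,1,1]] U=[[-1,-1,0,-1],[0,2,0,-1],[0,0,1,0],[0,0,0,-2]]

  row1 -= 0·row0 → [0,2,0,-1]
  row2 -= 2·row0 → [0,-2,1,1]
  row3 -= 0·row0 → [0,-2,1,-1]
  row2 -= -1·row1 → [0,0,1,0]
  row3 -= -1·row1 → [0,0,1,-2]
  row3 -= 1·row2 → [0,0,0,-2]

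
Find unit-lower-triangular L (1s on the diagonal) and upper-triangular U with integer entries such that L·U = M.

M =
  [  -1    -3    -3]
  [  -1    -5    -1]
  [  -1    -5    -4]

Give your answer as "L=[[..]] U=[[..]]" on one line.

L=[[1,0,0],[1,1,0],[1,1,1]] U=[[-1,-3,-3],[0,-2,2],[0,0,-3]]

  r1 -= 1·r0 → [0,-2,2]
  r2 -= 1·r0 → [0,-2,-1]
  r2 -= 1·r1 → [0,0,-3]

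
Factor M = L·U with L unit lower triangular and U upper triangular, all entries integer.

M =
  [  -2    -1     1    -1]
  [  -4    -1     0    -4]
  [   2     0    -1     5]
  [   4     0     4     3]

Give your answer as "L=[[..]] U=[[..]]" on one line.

L=[[1,0,0,0],[2,1,0,0],[-1,-1,1,0],[-2,-2,-1,1]] U=[[-2,-1,1,-1],[0,1,-2,-2],[0,0,-2,2],[0,0,0,-1]]

  row1 -= 2·row0 → [0,1,-2,-2]
  row2 -= -1·row0 → [0,-1,0,4]
  row3 -= -2·row0 → [0,-2,6,1]
  row2 -= -1·row1 → [0,0,-2,2]
  row3 -= -2·row1 → [0,0,2,-3]
  row3 -= -1·row2 → [0,0,0,-1]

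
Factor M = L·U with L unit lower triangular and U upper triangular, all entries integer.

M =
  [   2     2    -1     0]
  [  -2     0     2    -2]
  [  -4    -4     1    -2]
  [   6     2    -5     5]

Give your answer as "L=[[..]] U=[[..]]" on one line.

  r1 -= -1·r0 → [0,2,1,-2]
  r2 -= -2·r0 → [0,0,-1,-2]
  r3 -= 3·r0 → [0,-4,-2,5]
  r2 -= 0·r1 → [0,0,-1,-2]
  r3 -= -2·r1 → [0,0,0,1]
  r3 -= 0·r2 → [0,0,0,1]

L=[[1,0,0,0],[-1,1,0,0],[-2,0,1,0],[3,-2,0,1]] U=[[2,2,-1,0],[0,2,1,-2],[0,0,-1,-2],[0,0,0,1]]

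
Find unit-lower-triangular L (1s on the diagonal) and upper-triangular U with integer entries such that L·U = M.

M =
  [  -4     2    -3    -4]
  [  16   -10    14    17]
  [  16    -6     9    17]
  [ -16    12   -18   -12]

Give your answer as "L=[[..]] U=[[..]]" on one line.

  row1 -= -4·row0 → [0,-2,2,1]
  row2 -= -4·row0 → [0,2,-3,1]
  row3 -= 4·row0 → [0,4,-6,4]
  row2 -= -1·row1 → [0,0,-1,2]
  row3 -= -2·row1 → [0,0,-2,6]
  row3 -= 2·row2 → [0,0,0,2]

L=[[1,0,0,0],[-4,1,0,0],[-4,-1,1,0],[4,-2,2,1]] U=[[-4,2,-3,-4],[0,-2,2,1],[0,0,-1,2],[0,0,0,2]]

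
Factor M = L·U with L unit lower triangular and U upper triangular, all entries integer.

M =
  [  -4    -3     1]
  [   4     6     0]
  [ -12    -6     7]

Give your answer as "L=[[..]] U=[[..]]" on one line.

L=[[1,0,0],[-1,1,0],[3,1,1]] U=[[-4,-3,1],[0,3,1],[0,0,3]]

  r1 -= -1·r0 → [0,3,1]
  r2 -= 3·r0 → [0,3,4]
  r2 -= 1·r1 → [0,0,3]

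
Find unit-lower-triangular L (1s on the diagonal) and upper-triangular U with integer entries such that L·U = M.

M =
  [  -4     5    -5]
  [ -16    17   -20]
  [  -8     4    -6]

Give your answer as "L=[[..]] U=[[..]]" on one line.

  row1 -= 4·row0 → [0,-3,0]
  row2 -= 2·row0 → [0,-6,4]
  row2 -= 2·row1 → [0,0,4]

L=[[1,0,0],[4,1,0],[2,2,1]] U=[[-4,5,-5],[0,-3,0],[0,0,4]]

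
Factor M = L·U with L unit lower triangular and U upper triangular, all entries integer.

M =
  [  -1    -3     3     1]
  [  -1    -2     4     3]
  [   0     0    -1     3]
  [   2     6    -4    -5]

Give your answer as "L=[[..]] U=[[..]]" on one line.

L=[[1,0,0,0],[1,1,0,0],[0,0,1,0],[-2,0,-2,1]] U=[[-1,-3,3,1],[0,1,1,2],[0,0,-1,3],[0,0,0,3]]

  row1 -= 1·row0 → [0,1,1,2]
  row2 -= 0·row0 → [0,0,-1,3]
  row3 -= -2·row0 → [0,0,2,-3]
  row2 -= 0·row1 → [0,0,-1,3]
  row3 -= 0·row1 → [0,0,2,-3]
  row3 -= -2·row2 → [0,0,0,3]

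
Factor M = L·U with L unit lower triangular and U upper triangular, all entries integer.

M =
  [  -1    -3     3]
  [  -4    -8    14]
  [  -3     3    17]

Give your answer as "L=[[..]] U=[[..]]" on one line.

  R1 -= 4·R0 → [0,4,2]
  R2 -= 3·R0 → [0,12,8]
  R2 -= 3·R1 → [0,0,2]

L=[[1,0,0],[4,1,0],[3,3,1]] U=[[-1,-3,3],[0,4,2],[0,0,2]]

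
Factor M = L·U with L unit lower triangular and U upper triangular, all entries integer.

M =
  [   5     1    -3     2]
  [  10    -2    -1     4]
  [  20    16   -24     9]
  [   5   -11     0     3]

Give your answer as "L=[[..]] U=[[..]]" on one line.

  R1 -= 2·R0 → [0,-4,5,0]
  R2 -= 4·R0 → [0,12,-12,1]
  R3 -= 1·R0 → [0,-12,3,1]
  R2 -= -3·R1 → [0,0,3,1]
  R3 -= 3·R1 → [0,0,-12,1]
  R3 -= -4·R2 → [0,0,0,5]

L=[[1,0,0,0],[2,1,0,0],[4,-3,1,0],[1,3,-4,1]] U=[[5,1,-3,2],[0,-4,5,0],[0,0,3,1],[0,0,0,5]]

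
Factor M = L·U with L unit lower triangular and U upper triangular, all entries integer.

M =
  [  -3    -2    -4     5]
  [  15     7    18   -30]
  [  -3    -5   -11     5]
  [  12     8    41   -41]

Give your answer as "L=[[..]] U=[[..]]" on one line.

L=[[1,0,0,0],[-5,1,0,0],[1,1,1,0],[-4,0,-5,1]] U=[[-3,-2,-4,5],[0,-3,-2,-5],[0,0,-5,5],[0,0,0,4]]

  r1 -= -5·r0 → [0,-3,-2,-5]
  r2 -= 1·r0 → [0,-3,-7,0]
  r3 -= -4·r0 → [0,0,25,-21]
  r2 -= 1·r1 → [0,0,-5,5]
  r3 -= 0·r1 → [0,0,25,-21]
  r3 -= -5·r2 → [0,0,0,4]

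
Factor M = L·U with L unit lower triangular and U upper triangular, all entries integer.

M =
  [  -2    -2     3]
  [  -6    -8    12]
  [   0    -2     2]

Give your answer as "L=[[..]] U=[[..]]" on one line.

  r1 -= 3·r0 → [0,-2,3]
  r2 -= 0·r0 → [0,-2,2]
  r2 -= 1·r1 → [0,0,-1]

L=[[1,0,0],[3,1,0],[0,1,1]] U=[[-2,-2,3],[0,-2,3],[0,0,-1]]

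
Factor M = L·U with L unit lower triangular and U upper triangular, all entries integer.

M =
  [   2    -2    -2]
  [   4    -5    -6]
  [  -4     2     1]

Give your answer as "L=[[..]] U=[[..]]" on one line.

  r1 -= 2·r0 → [0,-1,-2]
  r2 -= -2·r0 → [0,-2,-3]
  r2 -= 2·r1 → [0,0,1]

L=[[1,0,0],[2,1,0],[-2,2,1]] U=[[2,-2,-2],[0,-1,-2],[0,0,1]]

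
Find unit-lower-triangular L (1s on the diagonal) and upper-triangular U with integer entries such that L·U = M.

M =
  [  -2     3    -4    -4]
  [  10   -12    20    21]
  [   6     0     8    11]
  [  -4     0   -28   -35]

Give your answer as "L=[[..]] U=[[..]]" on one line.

L=[[1,0,0,0],[-5,1,0,0],[-3,3,1,0],[2,-2,5,1]] U=[[-2,3,-4,-4],[0,3,0,1],[0,0,-4,-4],[0,0,0,-5]]

  r1 -= -5·r0 → [0,3,0,1]
  r2 -= -3·r0 → [0,9,-4,-1]
  r3 -= 2·r0 → [0,-6,-20,-27]
  r2 -= 3·r1 → [0,0,-4,-4]
  r3 -= -2·r1 → [0,0,-20,-25]
  r3 -= 5·r2 → [0,0,0,-5]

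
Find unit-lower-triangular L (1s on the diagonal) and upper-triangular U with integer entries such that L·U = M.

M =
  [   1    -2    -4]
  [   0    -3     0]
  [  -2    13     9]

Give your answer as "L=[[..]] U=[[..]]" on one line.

L=[[1,0,0],[0,1,0],[-2,-3,1]] U=[[1,-2,-4],[0,-3,0],[0,0,1]]

  row1 -= 0·row0 → [0,-3,0]
  row2 -= -2·row0 → [0,9,1]
  row2 -= -3·row1 → [0,0,1]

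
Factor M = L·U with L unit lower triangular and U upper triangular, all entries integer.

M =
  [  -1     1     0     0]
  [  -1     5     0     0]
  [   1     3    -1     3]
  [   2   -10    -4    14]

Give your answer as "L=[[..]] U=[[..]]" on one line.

L=[[1,0,0,0],[1,1,0,0],[-1,1,1,0],[-2,-2,4,1]] U=[[-1,1,0,0],[0,4,0,0],[0,0,-1,3],[0,0,0,2]]

  R1 -= 1·R0 → [0,4,0,0]
  R2 -= -1·R0 → [0,4,-1,3]
  R3 -= -2·R0 → [0,-8,-4,14]
  R2 -= 1·R1 → [0,0,-1,3]
  R3 -= -2·R1 → [0,0,-4,14]
  R3 -= 4·R2 → [0,0,0,2]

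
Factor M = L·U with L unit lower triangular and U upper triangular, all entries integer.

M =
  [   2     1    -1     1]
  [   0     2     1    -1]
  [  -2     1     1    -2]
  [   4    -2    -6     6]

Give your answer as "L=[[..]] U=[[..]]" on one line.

L=[[1,0,0,0],[0,1,0,0],[-1,1,1,0],[2,-2,2,1]] U=[[2,1,-1,1],[0,2,1,-1],[0,0,-1,0],[0,0,0,2]]

  r1 -= 0·r0 → [0,2,1,-1]
  r2 -= -1·r0 → [0,2,0,-1]
  r3 -= 2·r0 → [0,-4,-4,4]
  r2 -= 1·r1 → [0,0,-1,0]
  r3 -= -2·r1 → [0,0,-2,2]
  r3 -= 2·r2 → [0,0,0,2]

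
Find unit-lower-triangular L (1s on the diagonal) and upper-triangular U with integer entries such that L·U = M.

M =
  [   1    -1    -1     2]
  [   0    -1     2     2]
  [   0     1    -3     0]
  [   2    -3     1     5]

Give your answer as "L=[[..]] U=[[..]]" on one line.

  r1 -= 0·r0 → [0,-1,2,2]
  r2 -= 0·r0 → [0,1,-3,0]
  r3 -= 2·r0 → [0,-1,3,1]
  r2 -= -1·r1 → [0,0,-1,2]
  r3 -= 1·r1 → [0,0,1,-1]
  r3 -= -1·r2 → [0,0,0,1]

L=[[1,0,0,0],[0,1,0,0],[0,-1,1,0],[2,1,-1,1]] U=[[1,-1,-1,2],[0,-1,2,2],[0,0,-1,2],[0,0,0,1]]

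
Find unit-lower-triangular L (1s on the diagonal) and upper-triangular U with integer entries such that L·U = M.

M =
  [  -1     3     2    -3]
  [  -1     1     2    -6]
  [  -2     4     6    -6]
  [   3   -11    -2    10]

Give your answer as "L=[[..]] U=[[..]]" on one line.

  R1 -= 1·R0 → [0,-2,0,-3]
  R2 -= 2·R0 → [0,-2,2,0]
  R3 -= -3·R0 → [0,-2,4,1]
  R2 -= 1·R1 → [0,0,2,3]
  R3 -= 1·R1 → [0,0,4,4]
  R3 -= 2·R2 → [0,0,0,-2]

L=[[1,0,0,0],[1,1,0,0],[2,1,1,0],[-3,1,2,1]] U=[[-1,3,2,-3],[0,-2,0,-3],[0,0,2,3],[0,0,0,-2]]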